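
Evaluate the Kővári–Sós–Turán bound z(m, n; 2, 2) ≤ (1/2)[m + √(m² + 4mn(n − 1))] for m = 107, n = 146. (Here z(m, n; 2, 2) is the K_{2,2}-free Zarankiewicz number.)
z(107, 146; 2, 2) ≤ (1/2)[107 + √(107² + 4·107·146·145)] = (1/2)[107 + √9072209] = 1559.5054

Kővári–Sós–Turán: let r_1, ..., r_107 be the row sums and z = Σ r_i the total number of 1s. Each pair of columns can share at most one row with both entries 1 (else a 2×2 all-ones block appears), so Σ_i C(r_i, 2) ≤ C(146, 2) = 10585. By convexity Σ_i C(r_i, 2) ≥ 107·C(z/107, 2) = z(z − 107)/(2·107), giving z² − 107z − 107·146·145 ≤ 0 and hence z ≤ (1/2)[107 + √(11449 + 4·2265190)] = (1/2)[107 + √9072209] ≈ (1/2)(107 + 3012.0108) = 1559.5054.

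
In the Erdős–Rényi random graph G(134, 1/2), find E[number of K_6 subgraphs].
E[# K_6] = C(134, 6) · (1/2)^C(6, 2) = 7177979809 / 2^15 ≈ 219054.559601

For each 6-subset S of vertices (there are C(134, 6) = 7177979809 such S), let X_S = 1 if S induces a K_6 (all C(6, 2) = 15 edges present). Then P(X_S = 1) = (1/2)^15 = 1/32768. By linearity of expectation, E[# K_6] = C(134, 6) · (1/2)^15 = 7177979809 / 32768 ≈ 219054.559601.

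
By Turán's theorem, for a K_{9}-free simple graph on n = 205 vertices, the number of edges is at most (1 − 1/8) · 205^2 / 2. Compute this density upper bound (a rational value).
Turán density bound = (7/8) · 205^2/2 = 294175/16 ≈ 18385.9375

Turán's theorem: ex(n, K_{r+1}) is achieved by the complete r-partite Turán graph T(n, r) with parts as balanced as possible, and is at most (1 − 1/r) · n^2/2. For r = 8, n = 205: the density bound is (7/8) · 42025/2 = 294175/16 ≈ 18385.9375. The integer-valued extremum is e(T(205, 8)) = 18385, which is strictly less than the density bound 294175/16 since 8 ∤ 205 (the parts of T(205, 8) cannot all be equal).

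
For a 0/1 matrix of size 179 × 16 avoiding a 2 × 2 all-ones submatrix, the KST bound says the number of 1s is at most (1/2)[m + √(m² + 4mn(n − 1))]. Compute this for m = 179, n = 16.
z(179, 16; 2, 2) ≤ (1/2)[179 + √(179² + 4·179·16·15)] = (1/2)[179 + √203881] = 315.2659

Kővári–Sós–Turán: let r_1, ..., r_179 be the row sums and z = Σ r_i the total number of 1s. Each pair of columns can share at most one row with both entries 1 (else a 2×2 all-ones block appears), so Σ_i C(r_i, 2) ≤ C(16, 2) = 120. By convexity Σ_i C(r_i, 2) ≥ 179·C(z/179, 2) = z(z − 179)/(2·179), giving z² − 179z − 179·16·15 ≤ 0 and hence z ≤ (1/2)[179 + √(32041 + 4·42960)] = (1/2)[179 + √203881] ≈ (1/2)(179 + 451.5318) = 315.2659.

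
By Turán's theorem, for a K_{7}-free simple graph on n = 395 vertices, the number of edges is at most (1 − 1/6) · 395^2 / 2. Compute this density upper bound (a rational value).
Turán density bound = (5/6) · 395^2/2 = 780125/12 ≈ 65010.4167

Turán's theorem: ex(n, K_{r+1}) is achieved by the complete r-partite Turán graph T(n, r) with parts as balanced as possible, and is at most (1 − 1/r) · n^2/2. For r = 6, n = 395: the density bound is (5/6) · 156025/2 = 780125/12 ≈ 65010.4167. The integer-valued extremum is e(T(395, 6)) = 65010, which is strictly less than the density bound 780125/12 since 6 ∤ 395 (the parts of T(395, 6) cannot all be equal).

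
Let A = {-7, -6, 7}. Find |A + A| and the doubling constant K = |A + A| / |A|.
K = |A + A| / |A| = 6/3 = 2

Enumerate A + A = {a + b : a, b ∈ A}. With |A| = 3, there are |A|^2 = 9 ordered sum pairs; collecting distinct values, A + A = {-14, -13, -12, 0, 1, 14}, so |A + A| = 6. Thus K = 6/3 = 2. For comparison, the minimum possible |A + A| over all 3-element sets is 2·3 − 1 = 5 (so min K = 5/3), attained only by arithmetic progressions.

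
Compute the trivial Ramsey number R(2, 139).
R(2, 139) = 139

R(2, k) = k for all k ≥ 2: in a 2-colouring of K_k, either some edge is red (a red K_2) or all edges are blue (a blue K_k). And K_{138} coloured all-blue has no blue K_139, so R(2, 139) > 138. Hence R(2, 139) = 139.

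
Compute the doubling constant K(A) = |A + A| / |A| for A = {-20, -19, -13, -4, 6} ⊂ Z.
K = |A + A| / |A| = 15/5 = 3

Enumerate A + A = {a + b : a, b ∈ A}. With |A| = 5, there are |A|^2 = 25 ordered sum pairs; collecting distinct values, A + A = {-40, -39, -38, -33, -32, -26, -24, -23, -17, -14, -13, -8, -7, 2, 12}, so |A + A| = 15. Thus K = 15/5 = 3. For comparison, the minimum possible |A + A| over all 5-element sets is 2·5 − 1 = 9 (so min K = 9/5), attained only by arithmetic progressions.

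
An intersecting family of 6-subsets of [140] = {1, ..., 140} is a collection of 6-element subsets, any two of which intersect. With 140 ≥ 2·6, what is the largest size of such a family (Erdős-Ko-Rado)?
max |F| = C(139, 5) = 402073902

Erdős-Ko-Rado (1961): when n ≥ 2k, max |F| = C(n−1, k−1). The bound is attained by the star {A : i ∈ A} for any fixed i ∈ [n]. Here C(140−1, 6−1) = C(139, 5) = 402073902.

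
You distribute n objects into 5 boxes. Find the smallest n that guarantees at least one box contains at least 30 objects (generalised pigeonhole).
n = (30 − 1)·5 + 1 = 146

By the generalised pigeonhole principle, to guarantee some box contains ≥ r objects we need more than (r − 1) · k objects total. Threshold: n = (r − 1) · k + 1. With r = 30 and k = 5: n = 29 · 5 + 1 = 145 + 1 = 146. For n = 145 = 29 · 5, we can put exactly 29 objects in every box, avoiding 30 in any single one — so 146 is tight.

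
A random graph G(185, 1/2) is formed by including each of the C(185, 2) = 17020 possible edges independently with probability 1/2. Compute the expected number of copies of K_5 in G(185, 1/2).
E[# K_5] = C(185, 5) · (1/2)^C(5, 2) = 1710052162 / 2^10 = 855026081/512 ≈ 1669972.814453

For each 5-subset S of vertices (there are C(185, 5) = 1710052162 such S), let X_S = 1 if S induces a K_5 (all C(5, 2) = 10 edges present). Then P(X_S = 1) = (1/2)^10 = 1/1024. By linearity of expectation, E[# K_5] = C(185, 5) · (1/2)^10 = 1710052162 / 1024 = 855026081/512 ≈ 1669972.814453.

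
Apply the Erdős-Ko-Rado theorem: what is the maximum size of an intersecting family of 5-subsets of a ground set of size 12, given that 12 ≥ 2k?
max |F| = C(11, 4) = 330

The Erdős-Ko-Rado theorem states: for n ≥ 2k, an intersecting family of k-subsets of an n-element set has size at most C(n − 1, k − 1), with equality for 'star' families {A ⊆ [n] : |A| = k, i ∈ A} (fix an element i). For n = 12, k = 5: C(11, 4) = 330.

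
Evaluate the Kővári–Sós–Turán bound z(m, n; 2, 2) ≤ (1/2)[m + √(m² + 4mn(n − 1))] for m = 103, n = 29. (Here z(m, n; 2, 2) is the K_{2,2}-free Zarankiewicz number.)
z(103, 29; 2, 2) ≤ (1/2)[103 + √(103² + 4·103·29·28)] = (1/2)[103 + √345153] = 345.2486

Kővári–Sós–Turán: let r_1, ..., r_103 be the row sums and z = Σ r_i the total number of 1s. Each pair of columns can share at most one row with both entries 1 (else a 2×2 all-ones block appears), so Σ_i C(r_i, 2) ≤ C(29, 2) = 406. By convexity Σ_i C(r_i, 2) ≥ 103·C(z/103, 2) = z(z − 103)/(2·103), giving z² − 103z − 103·29·28 ≤ 0 and hence z ≤ (1/2)[103 + √(10609 + 4·83636)] = (1/2)[103 + √345153] ≈ (1/2)(103 + 587.4972) = 345.2486.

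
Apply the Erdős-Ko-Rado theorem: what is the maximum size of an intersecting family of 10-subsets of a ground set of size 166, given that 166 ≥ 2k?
max |F| = C(165, 9) = 200063149171380

Erdős-Ko-Rado (1961): when n ≥ 2k, max |F| = C(n−1, k−1). The bound is attained by the star {A : i ∈ A} for any fixed i ∈ [n]. Here C(166−1, 10−1) = C(165, 9) = 200063149171380.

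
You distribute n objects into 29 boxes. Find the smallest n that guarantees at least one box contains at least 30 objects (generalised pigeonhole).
n = (30 − 1)·29 + 1 = 842

By the generalised pigeonhole principle, to guarantee some box contains ≥ r objects we need more than (r − 1) · k objects total. Threshold: n = (r − 1) · k + 1. With r = 30 and k = 29: n = 29 · 29 + 1 = 841 + 1 = 842. For n = 841 = 29 · 29, we can put exactly 29 objects in every box, avoiding 30 in any single one — so 842 is tight.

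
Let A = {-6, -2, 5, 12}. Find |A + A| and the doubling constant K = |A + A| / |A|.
K = |A + A| / |A| = 9/4

Enumerate A + A = {a + b : a, b ∈ A}. With |A| = 4, there are |A|^2 = 16 ordered sum pairs; collecting distinct values, A + A = {-12, -8, -4, -1, 3, 6, 10, 17, 24}, so |A + A| = 9. Thus K = 9/4. For comparison, the minimum possible |A + A| over all 4-element sets is 2·4 − 1 = 7 (so min K = 7/4), attained only by arithmetic progressions.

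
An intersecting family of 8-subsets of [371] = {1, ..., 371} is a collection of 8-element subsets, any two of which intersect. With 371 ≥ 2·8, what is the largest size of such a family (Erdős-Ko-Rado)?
max |F| = C(370, 7) = 177904433119920

The Erdős-Ko-Rado theorem states: for n ≥ 2k, an intersecting family of k-subsets of an n-element set has size at most C(n − 1, k − 1), with equality for 'star' families {A ⊆ [n] : |A| = k, i ∈ A} (fix an element i). For n = 371, k = 8: C(370, 7) = 177904433119920.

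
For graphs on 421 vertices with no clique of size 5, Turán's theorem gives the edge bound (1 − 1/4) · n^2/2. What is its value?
Turán density bound = (3/4) · 421^2/2 = 531723/8 ≈ 66465.375

Turán's theorem: ex(n, K_{r+1}) is achieved by the complete r-partite Turán graph T(n, r) with parts as balanced as possible, and is at most (1 − 1/r) · n^2/2. For r = 4, n = 421: the density bound is (3/4) · 177241/2 = 531723/8 ≈ 66465.375. The integer-valued extremum is e(T(421, 4)) = 66465, which is strictly less than the density bound 531723/8 since 4 ∤ 421 (the parts of T(421, 4) cannot all be equal).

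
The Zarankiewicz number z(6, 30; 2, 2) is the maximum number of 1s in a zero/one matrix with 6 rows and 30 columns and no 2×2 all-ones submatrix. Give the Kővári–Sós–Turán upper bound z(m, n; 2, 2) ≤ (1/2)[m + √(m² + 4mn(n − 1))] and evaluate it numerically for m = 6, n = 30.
z(6, 30; 2, 2) ≤ (1/2)[6 + √(6² + 4·6·30·29)] = (1/2)[6 + √20916] = 75.3118

Kővári–Sós–Turán: let r_1, ..., r_6 be the row sums and z = Σ r_i the total number of 1s. Each pair of columns can share at most one row with both entries 1 (else a 2×2 all-ones block appears), so Σ_i C(r_i, 2) ≤ C(30, 2) = 435. By convexity Σ_i C(r_i, 2) ≥ 6·C(z/6, 2) = z(z − 6)/(2·6), giving z² − 6z − 6·30·29 ≤ 0 and hence z ≤ (1/2)[6 + √(36 + 4·5220)] = (1/2)[6 + √20916] ≈ (1/2)(6 + 144.6236) = 75.3118.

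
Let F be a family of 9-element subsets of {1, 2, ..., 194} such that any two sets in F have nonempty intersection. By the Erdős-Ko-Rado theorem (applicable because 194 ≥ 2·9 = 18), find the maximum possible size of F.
max |F| = C(193, 8) = 41219164704168

The Erdős-Ko-Rado theorem states: for n ≥ 2k, an intersecting family of k-subsets of an n-element set has size at most C(n − 1, k − 1), with equality for 'star' families {A ⊆ [n] : |A| = k, i ∈ A} (fix an element i). For n = 194, k = 9: C(193, 8) = 41219164704168.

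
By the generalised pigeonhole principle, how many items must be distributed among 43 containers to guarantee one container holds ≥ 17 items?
n = (17 − 1)·43 + 1 = 689

By the generalised pigeonhole principle, to guarantee some box contains ≥ r objects we need more than (r − 1) · k objects total. Threshold: n = (r − 1) · k + 1. With r = 17 and k = 43: n = 16 · 43 + 1 = 688 + 1 = 689. For n = 688 = 16 · 43, we can put exactly 16 objects in every box, avoiding 17 in any single one — so 689 is tight.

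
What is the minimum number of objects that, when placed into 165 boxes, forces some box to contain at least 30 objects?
n = (30 − 1)·165 + 1 = 4786

By the generalised pigeonhole principle, to guarantee some box contains ≥ r objects we need more than (r − 1) · k objects total. Threshold: n = (r − 1) · k + 1. With r = 30 and k = 165: n = 29 · 165 + 1 = 4785 + 1 = 4786. For n = 4785 = 29 · 165, we can put exactly 29 objects in every box, avoiding 30 in any single one — so 4786 is tight.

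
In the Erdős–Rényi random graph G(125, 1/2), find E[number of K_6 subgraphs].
E[# K_6] = C(125, 6) · (1/2)^C(6, 2) = 4690625500 / 2^15 = 1172656375/8192 ≈ 143146.530151

For each 6-subset S of vertices (there are C(125, 6) = 4690625500 such S), let X_S = 1 if S induces a K_6 (all C(6, 2) = 15 edges present). Then P(X_S = 1) = (1/2)^15 = 1/32768. By linearity of expectation, E[# K_6] = C(125, 6) · (1/2)^15 = 4690625500 / 32768 = 1172656375/8192 ≈ 143146.530151.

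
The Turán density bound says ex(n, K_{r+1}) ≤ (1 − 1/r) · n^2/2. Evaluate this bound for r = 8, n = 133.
Turán density bound = (7/8) · 133^2/2 = 123823/16 ≈ 7738.9375

Turán's theorem: ex(n, K_{r+1}) is achieved by the complete r-partite Turán graph T(n, r) with parts as balanced as possible, and is at most (1 − 1/r) · n^2/2. For r = 8, n = 133: the density bound is (7/8) · 17689/2 = 123823/16 ≈ 7738.9375. The integer-valued extremum is e(T(133, 8)) = 7738, which is strictly less than the density bound 123823/16 since 8 ∤ 133 (the parts of T(133, 8) cannot all be equal).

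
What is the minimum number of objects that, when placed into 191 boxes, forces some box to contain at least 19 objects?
n = (19 − 1)·191 + 1 = 3439

By the generalised pigeonhole principle, to guarantee some box contains ≥ r objects we need more than (r − 1) · k objects total. Threshold: n = (r − 1) · k + 1. With r = 19 and k = 191: n = 18 · 191 + 1 = 3438 + 1 = 3439. For n = 3438 = 18 · 191, we can put exactly 18 objects in every box, avoiding 19 in any single one — so 3439 is tight.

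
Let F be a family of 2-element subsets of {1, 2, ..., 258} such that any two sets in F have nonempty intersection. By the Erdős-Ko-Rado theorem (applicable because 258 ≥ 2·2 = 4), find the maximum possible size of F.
max |F| = C(257, 1) = 257

The Erdős-Ko-Rado theorem states: for n ≥ 2k, an intersecting family of k-subsets of an n-element set has size at most C(n − 1, k − 1), with equality for 'star' families {A ⊆ [n] : |A| = k, i ∈ A} (fix an element i). For n = 258, k = 2: C(257, 1) = 257.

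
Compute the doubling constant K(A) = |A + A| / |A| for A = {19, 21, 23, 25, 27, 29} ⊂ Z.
K = |A + A| / |A| = 11/6

Enumerate A + A = {a + b : a, b ∈ A}. With |A| = 6, there are |A|^2 = 36 ordered sum pairs; collecting distinct values, A + A = {38, 40, 42, 44, 46, 48, 50, 52, 54, 56, 58}, so |A + A| = 11. Thus K = 11/6. Here |A + A| = 2|A| − 1 = 11, the minimum possible — so K = 11/6 is minimal, which holds iff A is an arithmetic progression.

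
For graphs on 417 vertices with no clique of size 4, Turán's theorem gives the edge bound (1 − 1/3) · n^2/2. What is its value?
Turán density bound = (2/3) · 417^2/2 = 57963

Turán's theorem: ex(n, K_{r+1}) is achieved by the complete r-partite Turán graph T(n, r) with parts as balanced as possible, and is at most (1 − 1/r) · n^2/2. For r = 3, n = 417: the density bound is (2/3) · 173889/2 = 57963. Since 3 ∣ 417, the Turán graph T(417, 3) has parts of equal size 139, and its edge count e(T(417, 3)) = 57963 attains the density bound exactly.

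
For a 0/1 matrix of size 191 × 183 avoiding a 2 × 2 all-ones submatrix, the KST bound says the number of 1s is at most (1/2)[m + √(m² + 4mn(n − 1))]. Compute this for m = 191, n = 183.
z(191, 183; 2, 2) ≤ (1/2)[191 + √(191² + 4·191·183·182)] = (1/2)[191 + √25482265] = 2619.4981

Kővári–Sós–Turán: let r_1, ..., r_191 be the row sums and z = Σ r_i the total number of 1s. Each pair of columns can share at most one row with both entries 1 (else a 2×2 all-ones block appears), so Σ_i C(r_i, 2) ≤ C(183, 2) = 16653. By convexity Σ_i C(r_i, 2) ≥ 191·C(z/191, 2) = z(z − 191)/(2·191), giving z² − 191z − 191·183·182 ≤ 0 and hence z ≤ (1/2)[191 + √(36481 + 4·6361446)] = (1/2)[191 + √25482265] ≈ (1/2)(191 + 5047.9961) = 2619.4981.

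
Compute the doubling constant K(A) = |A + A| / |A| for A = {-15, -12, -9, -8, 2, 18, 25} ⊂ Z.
K = |A + A| / |A| = 26/7

Enumerate A + A = {a + b : a, b ∈ A}. With |A| = 7, there are |A|^2 = 49 ordered sum pairs; collecting distinct values, A + A = {-30, -27, -24, -23, -21, -20, -18, -17, -16, -13, -10, -7, -6, 3, 4, 6, 9, 10, 13, 16, 17, 20, 27, 36, 43, 50}, so |A + A| = 26. Thus K = 26/7. For comparison, the minimum possible |A + A| over all 7-element sets is 2·7 − 1 = 13 (so min K = 13/7), attained only by arithmetic progressions.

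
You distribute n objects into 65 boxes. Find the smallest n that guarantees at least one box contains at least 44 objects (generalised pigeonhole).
n = (44 − 1)·65 + 1 = 2796

By the generalised pigeonhole principle, to guarantee some box contains ≥ r objects we need more than (r − 1) · k objects total. Threshold: n = (r − 1) · k + 1. With r = 44 and k = 65: n = 43 · 65 + 1 = 2795 + 1 = 2796. For n = 2795 = 43 · 65, we can put exactly 43 objects in every box, avoiding 44 in any single one — so 2796 is tight.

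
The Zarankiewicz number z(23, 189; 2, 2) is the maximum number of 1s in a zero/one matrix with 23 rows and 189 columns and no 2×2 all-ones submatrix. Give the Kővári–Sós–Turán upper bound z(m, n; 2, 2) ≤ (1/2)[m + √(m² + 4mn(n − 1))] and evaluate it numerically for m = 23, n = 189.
z(23, 189; 2, 2) ≤ (1/2)[23 + √(23² + 4·23·189·188)] = (1/2)[23 + √3269473] = 915.5842

Kővári–Sós–Turán: let r_1, ..., r_23 be the row sums and z = Σ r_i the total number of 1s. Each pair of columns can share at most one row with both entries 1 (else a 2×2 all-ones block appears), so Σ_i C(r_i, 2) ≤ C(189, 2) = 17766. By convexity Σ_i C(r_i, 2) ≥ 23·C(z/23, 2) = z(z − 23)/(2·23), giving z² − 23z − 23·189·188 ≤ 0 and hence z ≤ (1/2)[23 + √(529 + 4·817236)] = (1/2)[23 + √3269473] ≈ (1/2)(23 + 1808.1684) = 915.5842.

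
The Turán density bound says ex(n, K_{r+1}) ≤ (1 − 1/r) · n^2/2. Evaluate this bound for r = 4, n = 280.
Turán density bound = (3/4) · 280^2/2 = 29400

Turán's theorem: ex(n, K_{r+1}) is achieved by the complete r-partite Turán graph T(n, r) with parts as balanced as possible, and is at most (1 − 1/r) · n^2/2. For r = 4, n = 280: the density bound is (3/4) · 78400/2 = 29400. Since 4 ∣ 280, the Turán graph T(280, 4) has parts of equal size 70, and its edge count e(T(280, 4)) = 29400 attains the density bound exactly.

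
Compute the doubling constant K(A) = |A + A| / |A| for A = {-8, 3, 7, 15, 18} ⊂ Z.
K = |A + A| / |A| = 14/5

Enumerate A + A = {a + b : a, b ∈ A}. With |A| = 5, there are |A|^2 = 25 ordered sum pairs; collecting distinct values, A + A = {-16, -5, -1, 6, 7, 10, 14, 18, 21, 22, 25, 30, 33, 36}, so |A + A| = 14. Thus K = 14/5. For comparison, the minimum possible |A + A| over all 5-element sets is 2·5 − 1 = 9 (so min K = 9/5), attained only by arithmetic progressions.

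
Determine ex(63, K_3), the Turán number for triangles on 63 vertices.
ex(63, K_3) = ⌊63^2/4⌋ = 992

Mantel (1907): a triangle-free graph on n vertices has at most ⌊n^2/4⌋ edges, with equality for the complete bipartite graph K_{⌊n/2⌋, ⌈n/2⌉}. For n = 63: ⌊63^2/4⌋ = ⌊3969/4⌋ = 992. The extremal graph is K_{31, 32}, which has 31·32 = 992 edges.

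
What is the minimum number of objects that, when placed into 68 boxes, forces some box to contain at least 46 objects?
n = (46 − 1)·68 + 1 = 3061

By the generalised pigeonhole principle, to guarantee some box contains ≥ r objects we need more than (r − 1) · k objects total. Threshold: n = (r − 1) · k + 1. With r = 46 and k = 68: n = 45 · 68 + 1 = 3060 + 1 = 3061. For n = 3060 = 45 · 68, we can put exactly 45 objects in every box, avoiding 46 in any single one — so 3061 is tight.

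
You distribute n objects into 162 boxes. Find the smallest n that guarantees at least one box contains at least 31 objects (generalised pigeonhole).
n = (31 − 1)·162 + 1 = 4861

By the generalised pigeonhole principle, to guarantee some box contains ≥ r objects we need more than (r − 1) · k objects total. Threshold: n = (r − 1) · k + 1. With r = 31 and k = 162: n = 30 · 162 + 1 = 4860 + 1 = 4861. For n = 4860 = 30 · 162, we can put exactly 30 objects in every box, avoiding 31 in any single one — so 4861 is tight.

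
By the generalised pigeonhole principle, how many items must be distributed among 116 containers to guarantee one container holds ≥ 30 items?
n = (30 − 1)·116 + 1 = 3365

By the generalised pigeonhole principle, to guarantee some box contains ≥ r objects we need more than (r − 1) · k objects total. Threshold: n = (r − 1) · k + 1. With r = 30 and k = 116: n = 29 · 116 + 1 = 3364 + 1 = 3365. For n = 3364 = 29 · 116, we can put exactly 29 objects in every box, avoiding 30 in any single one — so 3365 is tight.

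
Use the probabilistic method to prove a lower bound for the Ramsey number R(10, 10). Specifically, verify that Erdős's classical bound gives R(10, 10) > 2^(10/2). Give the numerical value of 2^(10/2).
2^(10/2) = 32; so R(10, 10) > 32

Colour each edge of K_n uniformly at random with red/blue. The expected number of monochromatic K_10 is C(n, 10) · 2 · 2^(−C(10,2)). If C(n, 10) · 2^(1 − C(10,2)) < 1, then with positive probability no monochromatic K_10 exists, so R(10, 10) > n. The standard estimate C(n, 10) ≤ n^10/10! shows this inequality holds whenever n ≤ 2^(10/2) (since 10! · 2^(C(10,2) − 1) > 2^(10^2/2) ≥ n^10). Hence R(10, 10) > 2^(10/2) = 32.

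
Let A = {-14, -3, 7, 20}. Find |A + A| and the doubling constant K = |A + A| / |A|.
K = |A + A| / |A| = 10/4 = 5/2

Enumerate A + A = {a + b : a, b ∈ A}. With |A| = 4, there are |A|^2 = 16 ordered sum pairs; collecting distinct values, A + A = {-28, -17, -7, -6, 4, 6, 14, 17, 27, 40}, so |A + A| = 10. Thus K = 10/4 = 5/2. For comparison, the minimum possible |A + A| over all 4-element sets is 2·4 − 1 = 7 (so min K = 7/4), attained only by arithmetic progressions.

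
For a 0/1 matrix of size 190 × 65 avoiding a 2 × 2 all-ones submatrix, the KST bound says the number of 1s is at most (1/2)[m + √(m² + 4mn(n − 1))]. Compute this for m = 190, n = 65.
z(190, 65; 2, 2) ≤ (1/2)[190 + √(190² + 4·190·65·64)] = (1/2)[190 + √3197700] = 989.1057

Kővári–Sós–Turán: let r_1, ..., r_190 be the row sums and z = Σ r_i the total number of 1s. Each pair of columns can share at most one row with both entries 1 (else a 2×2 all-ones block appears), so Σ_i C(r_i, 2) ≤ C(65, 2) = 2080. By convexity Σ_i C(r_i, 2) ≥ 190·C(z/190, 2) = z(z − 190)/(2·190), giving z² − 190z − 190·65·64 ≤ 0 and hence z ≤ (1/2)[190 + √(36100 + 4·790400)] = (1/2)[190 + √3197700] ≈ (1/2)(190 + 1788.2114) = 989.1057.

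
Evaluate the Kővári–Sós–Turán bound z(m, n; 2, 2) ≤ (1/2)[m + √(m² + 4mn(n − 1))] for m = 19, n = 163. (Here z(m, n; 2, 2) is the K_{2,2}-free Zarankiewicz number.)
z(19, 163; 2, 2) ≤ (1/2)[19 + √(19² + 4·19·163·162)] = (1/2)[19 + √2007217] = 717.8814

Kővári–Sós–Turán: let r_1, ..., r_19 be the row sums and z = Σ r_i the total number of 1s. Each pair of columns can share at most one row with both entries 1 (else a 2×2 all-ones block appears), so Σ_i C(r_i, 2) ≤ C(163, 2) = 13203. By convexity Σ_i C(r_i, 2) ≥ 19·C(z/19, 2) = z(z − 19)/(2·19), giving z² − 19z − 19·163·162 ≤ 0 and hence z ≤ (1/2)[19 + √(361 + 4·501714)] = (1/2)[19 + √2007217] ≈ (1/2)(19 + 1416.7629) = 717.8814.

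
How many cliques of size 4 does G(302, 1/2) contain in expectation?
E[# K_4] = C(302, 4) · (1/2)^C(4, 2) = 339746225 / 2^6 = 5308534.765625

For each 4-subset S of vertices (there are C(302, 4) = 339746225 such S), let X_S = 1 if S induces a K_4 (all C(4, 2) = 6 edges present). Then P(X_S = 1) = (1/2)^6 = 1/64. By linearity of expectation, E[# K_4] = C(302, 4) · (1/2)^6 = 339746225 / 64 = 5308534.765625.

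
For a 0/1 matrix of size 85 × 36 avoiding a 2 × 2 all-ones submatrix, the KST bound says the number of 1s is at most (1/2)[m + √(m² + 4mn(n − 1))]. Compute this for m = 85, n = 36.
z(85, 36; 2, 2) ≤ (1/2)[85 + √(85² + 4·85·36·35)] = (1/2)[85 + √435625] = 372.5095

Kővári–Sós–Turán: let r_1, ..., r_85 be the row sums and z = Σ r_i the total number of 1s. Each pair of columns can share at most one row with both entries 1 (else a 2×2 all-ones block appears), so Σ_i C(r_i, 2) ≤ C(36, 2) = 630. By convexity Σ_i C(r_i, 2) ≥ 85·C(z/85, 2) = z(z − 85)/(2·85), giving z² − 85z − 85·36·35 ≤ 0 and hence z ≤ (1/2)[85 + √(7225 + 4·107100)] = (1/2)[85 + √435625] ≈ (1/2)(85 + 660.0189) = 372.5095.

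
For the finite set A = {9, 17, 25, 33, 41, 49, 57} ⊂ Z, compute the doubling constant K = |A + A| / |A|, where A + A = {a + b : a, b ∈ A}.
K = |A + A| / |A| = 13/7

Enumerate A + A = {a + b : a, b ∈ A}. With |A| = 7, there are |A|^2 = 49 ordered sum pairs; collecting distinct values, A + A = {18, 26, 34, 42, 50, 58, 66, 74, 82, 90, 98, 106, 114}, so |A + A| = 13. Thus K = 13/7. Here |A + A| = 2|A| − 1 = 13, the minimum possible — so K = 13/7 is minimal, which holds iff A is an arithmetic progression.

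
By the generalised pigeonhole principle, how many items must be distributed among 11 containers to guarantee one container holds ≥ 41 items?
n = (41 − 1)·11 + 1 = 441

By the generalised pigeonhole principle, to guarantee some box contains ≥ r objects we need more than (r − 1) · k objects total. Threshold: n = (r − 1) · k + 1. With r = 41 and k = 11: n = 40 · 11 + 1 = 440 + 1 = 441. For n = 440 = 40 · 11, we can put exactly 40 objects in every box, avoiding 41 in any single one — so 441 is tight.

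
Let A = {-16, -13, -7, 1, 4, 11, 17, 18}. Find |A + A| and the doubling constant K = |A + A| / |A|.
K = |A + A| / |A| = 31/8

Enumerate A + A = {a + b : a, b ∈ A}. With |A| = 8, there are |A|^2 = 64 ordered sum pairs; collecting distinct values, A + A = {-32, -29, -26, -23, -20, -15, -14, -12, -9, -6, -5, -3, -2, 1, 2, 4, 5, 8, 10, 11, 12, 15, 18, 19, 21, 22, 28, 29, 34, 35, 36}, so |A + A| = 31. Thus K = 31/8. For comparison, the minimum possible |A + A| over all 8-element sets is 2·8 − 1 = 15 (so min K = 15/8), attained only by arithmetic progressions.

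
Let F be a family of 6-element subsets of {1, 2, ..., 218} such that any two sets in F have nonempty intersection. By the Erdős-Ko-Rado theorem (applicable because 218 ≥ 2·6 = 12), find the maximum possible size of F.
max |F| = C(217, 5) = 3827930778

The Erdős-Ko-Rado theorem states: for n ≥ 2k, an intersecting family of k-subsets of an n-element set has size at most C(n − 1, k − 1), with equality for 'star' families {A ⊆ [n] : |A| = k, i ∈ A} (fix an element i). For n = 218, k = 6: C(217, 5) = 3827930778.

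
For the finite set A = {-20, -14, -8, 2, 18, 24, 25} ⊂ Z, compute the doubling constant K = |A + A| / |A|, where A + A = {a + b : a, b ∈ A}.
K = |A + A| / |A| = 24/7

Enumerate A + A = {a + b : a, b ∈ A}. With |A| = 7, there are |A|^2 = 49 ordered sum pairs; collecting distinct values, A + A = {-40, -34, -28, -22, -18, -16, -12, -6, -2, 4, 5, 10, 11, 16, 17, 20, 26, 27, 36, 42, 43, 48, 49, 50}, so |A + A| = 24. Thus K = 24/7. For comparison, the minimum possible |A + A| over all 7-element sets is 2·7 − 1 = 13 (so min K = 13/7), attained only by arithmetic progressions.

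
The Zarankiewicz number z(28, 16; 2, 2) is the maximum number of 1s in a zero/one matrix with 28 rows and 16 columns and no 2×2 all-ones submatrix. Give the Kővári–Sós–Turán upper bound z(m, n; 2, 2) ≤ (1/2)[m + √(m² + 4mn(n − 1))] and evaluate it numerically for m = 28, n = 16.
z(28, 16; 2, 2) ≤ (1/2)[28 + √(28² + 4·28·16·15)] = (1/2)[28 + √27664] = 97.1625

Kővári–Sós–Turán: let r_1, ..., r_28 be the row sums and z = Σ r_i the total number of 1s. Each pair of columns can share at most one row with both entries 1 (else a 2×2 all-ones block appears), so Σ_i C(r_i, 2) ≤ C(16, 2) = 120. By convexity Σ_i C(r_i, 2) ≥ 28·C(z/28, 2) = z(z − 28)/(2·28), giving z² − 28z − 28·16·15 ≤ 0 and hence z ≤ (1/2)[28 + √(784 + 4·6720)] = (1/2)[28 + √27664] ≈ (1/2)(28 + 166.325) = 97.1625.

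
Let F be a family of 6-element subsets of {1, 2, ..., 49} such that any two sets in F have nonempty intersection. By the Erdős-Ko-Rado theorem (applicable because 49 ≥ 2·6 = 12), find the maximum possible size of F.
max |F| = C(48, 5) = 1712304

The Erdős-Ko-Rado theorem states: for n ≥ 2k, an intersecting family of k-subsets of an n-element set has size at most C(n − 1, k − 1), with equality for 'star' families {A ⊆ [n] : |A| = k, i ∈ A} (fix an element i). For n = 49, k = 6: C(48, 5) = 1712304.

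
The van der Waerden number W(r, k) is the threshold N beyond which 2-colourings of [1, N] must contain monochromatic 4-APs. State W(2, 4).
W(2, 4) = 35

This is a classical value, W(2, 4) = 35, established by combining an explicit 2-colouring of {1, ..., 34} with no monochromatic 4-AP (giving the lower bound W(2, 4) > 34) and a finite case analysis / exhaustive computer search showing every 2-colouring of {1, ..., 35} has such an AP.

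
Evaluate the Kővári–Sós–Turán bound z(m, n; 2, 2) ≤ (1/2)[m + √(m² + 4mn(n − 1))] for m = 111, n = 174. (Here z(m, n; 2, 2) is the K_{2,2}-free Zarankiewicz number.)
z(111, 174; 2, 2) ≤ (1/2)[111 + √(111² + 4·111·174·173)] = (1/2)[111 + √13377609] = 1884.2707

Kővári–Sós–Turán: let r_1, ..., r_111 be the row sums and z = Σ r_i the total number of 1s. Each pair of columns can share at most one row with both entries 1 (else a 2×2 all-ones block appears), so Σ_i C(r_i, 2) ≤ C(174, 2) = 15051. By convexity Σ_i C(r_i, 2) ≥ 111·C(z/111, 2) = z(z − 111)/(2·111), giving z² − 111z − 111·174·173 ≤ 0 and hence z ≤ (1/2)[111 + √(12321 + 4·3341322)] = (1/2)[111 + √13377609] ≈ (1/2)(111 + 3657.5414) = 1884.2707.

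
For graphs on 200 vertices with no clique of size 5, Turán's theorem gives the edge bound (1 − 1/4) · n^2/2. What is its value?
Turán density bound = (3/4) · 200^2/2 = 15000

Turán's theorem: ex(n, K_{r+1}) is achieved by the complete r-partite Turán graph T(n, r) with parts as balanced as possible, and is at most (1 − 1/r) · n^2/2. For r = 4, n = 200: the density bound is (3/4) · 40000/2 = 15000. Since 4 ∣ 200, the Turán graph T(200, 4) has parts of equal size 50, and its edge count e(T(200, 4)) = 15000 attains the density bound exactly.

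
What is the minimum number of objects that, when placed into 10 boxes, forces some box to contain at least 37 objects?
n = (37 − 1)·10 + 1 = 361

By the generalised pigeonhole principle, to guarantee some box contains ≥ r objects we need more than (r − 1) · k objects total. Threshold: n = (r − 1) · k + 1. With r = 37 and k = 10: n = 36 · 10 + 1 = 360 + 1 = 361. For n = 360 = 36 · 10, we can put exactly 36 objects in every box, avoiding 37 in any single one — so 361 is tight.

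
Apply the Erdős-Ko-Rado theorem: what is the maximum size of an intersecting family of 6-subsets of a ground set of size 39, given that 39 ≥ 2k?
max |F| = C(38, 5) = 501942

Erdős-Ko-Rado (1961): when n ≥ 2k, max |F| = C(n−1, k−1). The bound is attained by the star {A : i ∈ A} for any fixed i ∈ [n]. Here C(39−1, 6−1) = C(38, 5) = 501942.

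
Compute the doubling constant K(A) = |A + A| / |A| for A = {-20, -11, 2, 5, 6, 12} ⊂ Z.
K = |A + A| / |A| = 21/6 = 7/2

Enumerate A + A = {a + b : a, b ∈ A}. With |A| = 6, there are |A|^2 = 36 ordered sum pairs; collecting distinct values, A + A = {-40, -31, -22, -18, -15, -14, -9, -8, -6, -5, 1, 4, 7, 8, 10, 11, 12, 14, 17, 18, 24}, so |A + A| = 21. Thus K = 21/6 = 7/2. For comparison, the minimum possible |A + A| over all 6-element sets is 2·6 − 1 = 11 (so min K = 11/6), attained only by arithmetic progressions.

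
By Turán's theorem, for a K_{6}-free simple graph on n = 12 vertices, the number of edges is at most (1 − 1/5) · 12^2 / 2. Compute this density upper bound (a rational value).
Turán density bound = (4/5) · 12^2/2 = 288/5 ≈ 57.6

Turán's theorem: ex(n, K_{r+1}) is achieved by the complete r-partite Turán graph T(n, r) with parts as balanced as possible, and is at most (1 − 1/r) · n^2/2. For r = 5, n = 12: the density bound is (4/5) · 144/2 = 288/5 ≈ 57.6. The integer-valued extremum is e(T(12, 5)) = 57, which is strictly less than the density bound 288/5 since 5 ∤ 12 (the parts of T(12, 5) cannot all be equal).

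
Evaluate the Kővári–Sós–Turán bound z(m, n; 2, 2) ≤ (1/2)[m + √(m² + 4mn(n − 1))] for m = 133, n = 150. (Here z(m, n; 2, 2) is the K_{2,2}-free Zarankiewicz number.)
z(133, 150; 2, 2) ≤ (1/2)[133 + √(133² + 4·133·150·149)] = (1/2)[133 + √11907889] = 1791.8905

Kővári–Sós–Turán: let r_1, ..., r_133 be the row sums and z = Σ r_i the total number of 1s. Each pair of columns can share at most one row with both entries 1 (else a 2×2 all-ones block appears), so Σ_i C(r_i, 2) ≤ C(150, 2) = 11175. By convexity Σ_i C(r_i, 2) ≥ 133·C(z/133, 2) = z(z − 133)/(2·133), giving z² − 133z − 133·150·149 ≤ 0 and hence z ≤ (1/2)[133 + √(17689 + 4·2972550)] = (1/2)[133 + √11907889] ≈ (1/2)(133 + 3450.7809) = 1791.8905.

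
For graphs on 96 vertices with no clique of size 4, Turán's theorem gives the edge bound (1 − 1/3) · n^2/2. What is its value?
Turán density bound = (2/3) · 96^2/2 = 3072

Turán's theorem: ex(n, K_{r+1}) is achieved by the complete r-partite Turán graph T(n, r) with parts as balanced as possible, and is at most (1 − 1/r) · n^2/2. For r = 3, n = 96: the density bound is (2/3) · 9216/2 = 3072. Since 3 ∣ 96, the Turán graph T(96, 3) has parts of equal size 32, and its edge count e(T(96, 3)) = 3072 attains the density bound exactly.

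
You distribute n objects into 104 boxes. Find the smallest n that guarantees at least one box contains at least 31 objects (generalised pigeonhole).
n = (31 − 1)·104 + 1 = 3121

By the generalised pigeonhole principle, to guarantee some box contains ≥ r objects we need more than (r − 1) · k objects total. Threshold: n = (r − 1) · k + 1. With r = 31 and k = 104: n = 30 · 104 + 1 = 3120 + 1 = 3121. For n = 3120 = 30 · 104, we can put exactly 30 objects in every box, avoiding 31 in any single one — so 3121 is tight.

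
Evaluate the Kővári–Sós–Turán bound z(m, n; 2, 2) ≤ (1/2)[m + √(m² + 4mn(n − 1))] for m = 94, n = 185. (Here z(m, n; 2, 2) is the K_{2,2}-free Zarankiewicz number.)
z(94, 185; 2, 2) ≤ (1/2)[94 + √(94² + 4·94·185·184)] = (1/2)[94 + √12807876] = 1836.4046

Kővári–Sós–Turán: let r_1, ..., r_94 be the row sums and z = Σ r_i the total number of 1s. Each pair of columns can share at most one row with both entries 1 (else a 2×2 all-ones block appears), so Σ_i C(r_i, 2) ≤ C(185, 2) = 17020. By convexity Σ_i C(r_i, 2) ≥ 94·C(z/94, 2) = z(z − 94)/(2·94), giving z² − 94z − 94·185·184 ≤ 0 and hence z ≤ (1/2)[94 + √(8836 + 4·3199760)] = (1/2)[94 + √12807876] ≈ (1/2)(94 + 3578.8093) = 1836.4046.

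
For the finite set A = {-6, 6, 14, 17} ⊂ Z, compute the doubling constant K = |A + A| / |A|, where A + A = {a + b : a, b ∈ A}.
K = |A + A| / |A| = 10/4 = 5/2

Enumerate A + A = {a + b : a, b ∈ A}. With |A| = 4, there are |A|^2 = 16 ordered sum pairs; collecting distinct values, A + A = {-12, 0, 8, 11, 12, 20, 23, 28, 31, 34}, so |A + A| = 10. Thus K = 10/4 = 5/2. For comparison, the minimum possible |A + A| over all 4-element sets is 2·4 − 1 = 7 (so min K = 7/4), attained only by arithmetic progressions.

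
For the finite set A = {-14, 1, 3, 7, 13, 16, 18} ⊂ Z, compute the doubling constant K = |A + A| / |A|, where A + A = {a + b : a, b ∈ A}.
K = |A + A| / |A| = 24/7

Enumerate A + A = {a + b : a, b ∈ A}. With |A| = 7, there are |A|^2 = 49 ordered sum pairs; collecting distinct values, A + A = {-28, -13, -11, -7, -1, 2, 4, 6, 8, 10, 14, 16, 17, 19, 20, 21, 23, 25, 26, 29, 31, 32, 34, 36}, so |A + A| = 24. Thus K = 24/7. For comparison, the minimum possible |A + A| over all 7-element sets is 2·7 − 1 = 13 (so min K = 13/7), attained only by arithmetic progressions.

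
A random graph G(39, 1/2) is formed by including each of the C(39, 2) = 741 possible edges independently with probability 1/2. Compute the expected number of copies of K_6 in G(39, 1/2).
E[# K_6] = C(39, 6) · (1/2)^C(6, 2) = 3262623 / 2^15 ≈ 99.567352

For each 6-subset S of vertices (there are C(39, 6) = 3262623 such S), let X_S = 1 if S induces a K_6 (all C(6, 2) = 15 edges present). Then P(X_S = 1) = (1/2)^15 = 1/32768. By linearity of expectation, E[# K_6] = C(39, 6) · (1/2)^15 = 3262623 / 32768 ≈ 99.567352.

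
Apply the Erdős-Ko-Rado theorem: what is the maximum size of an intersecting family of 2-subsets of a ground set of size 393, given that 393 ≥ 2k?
max |F| = C(392, 1) = 392

Erdős-Ko-Rado (1961): when n ≥ 2k, max |F| = C(n−1, k−1). The bound is attained by the star {A : i ∈ A} for any fixed i ∈ [n]. Here C(393−1, 2−1) = C(392, 1) = 392.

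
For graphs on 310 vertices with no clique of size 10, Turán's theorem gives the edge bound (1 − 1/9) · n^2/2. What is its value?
Turán density bound = (8/9) · 310^2/2 = 384400/9 ≈ 42711.1111

Turán's theorem: ex(n, K_{r+1}) is achieved by the complete r-partite Turán graph T(n, r) with parts as balanced as possible, and is at most (1 − 1/r) · n^2/2. For r = 9, n = 310: the density bound is (8/9) · 96100/2 = 384400/9 ≈ 42711.1111. The integer-valued extremum is e(T(310, 9)) = 42710, which is strictly less than the density bound 384400/9 since 9 ∤ 310 (the parts of T(310, 9) cannot all be equal).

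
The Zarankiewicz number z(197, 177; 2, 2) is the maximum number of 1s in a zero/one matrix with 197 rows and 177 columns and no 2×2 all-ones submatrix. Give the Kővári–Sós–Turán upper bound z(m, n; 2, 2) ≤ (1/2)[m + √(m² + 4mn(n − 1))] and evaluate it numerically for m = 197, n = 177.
z(197, 177; 2, 2) ≤ (1/2)[197 + √(197² + 4·197·177·176)] = (1/2)[197 + √24586585] = 2577.7431

Kővári–Sós–Turán: let r_1, ..., r_197 be the row sums and z = Σ r_i the total number of 1s. Each pair of columns can share at most one row with both entries 1 (else a 2×2 all-ones block appears), so Σ_i C(r_i, 2) ≤ C(177, 2) = 15576. By convexity Σ_i C(r_i, 2) ≥ 197·C(z/197, 2) = z(z − 197)/(2·197), giving z² − 197z − 197·177·176 ≤ 0 and hence z ≤ (1/2)[197 + √(38809 + 4·6136944)] = (1/2)[197 + √24586585] ≈ (1/2)(197 + 4958.4862) = 2577.7431.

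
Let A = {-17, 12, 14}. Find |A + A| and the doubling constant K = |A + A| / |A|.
K = |A + A| / |A| = 6/3 = 2

Enumerate A + A = {a + b : a, b ∈ A}. With |A| = 3, there are |A|^2 = 9 ordered sum pairs; collecting distinct values, A + A = {-34, -5, -3, 24, 26, 28}, so |A + A| = 6. Thus K = 6/3 = 2. For comparison, the minimum possible |A + A| over all 3-element sets is 2·3 − 1 = 5 (so min K = 5/3), attained only by arithmetic progressions.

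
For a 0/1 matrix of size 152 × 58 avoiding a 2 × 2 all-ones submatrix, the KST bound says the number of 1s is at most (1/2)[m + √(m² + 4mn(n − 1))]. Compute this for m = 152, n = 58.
z(152, 58; 2, 2) ≤ (1/2)[152 + √(152² + 4·152·58·57)] = (1/2)[152 + √2033152] = 788.9432

Kővári–Sós–Turán: let r_1, ..., r_152 be the row sums and z = Σ r_i the total number of 1s. Each pair of columns can share at most one row with both entries 1 (else a 2×2 all-ones block appears), so Σ_i C(r_i, 2) ≤ C(58, 2) = 1653. By convexity Σ_i C(r_i, 2) ≥ 152·C(z/152, 2) = z(z − 152)/(2·152), giving z² − 152z − 152·58·57 ≤ 0 and hence z ≤ (1/2)[152 + √(23104 + 4·502512)] = (1/2)[152 + √2033152] ≈ (1/2)(152 + 1425.8864) = 788.9432.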